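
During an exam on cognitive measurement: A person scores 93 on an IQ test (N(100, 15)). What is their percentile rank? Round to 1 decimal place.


z = (IQ - mean) / SD
z = (93 - 100) / 15 = -0.4667
Percentile = Phi(-0.4667) * 100
Phi(-0.4667) = 0.320357
= 32.0


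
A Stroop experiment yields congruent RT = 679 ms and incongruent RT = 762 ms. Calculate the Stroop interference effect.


Stroop effect = RT(incongruent) - RT(congruent)
= 762 - 679
= 83 ms


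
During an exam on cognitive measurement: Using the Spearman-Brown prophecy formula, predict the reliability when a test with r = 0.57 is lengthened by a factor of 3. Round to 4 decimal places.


r_new = n*r / (1 + (n-1)*r)
Numerator = 3 * 0.57 = 1.71
Denominator = 1 + 2 * 0.57 = 2.14
r_new = 1.71 / 2.14
= 0.7991


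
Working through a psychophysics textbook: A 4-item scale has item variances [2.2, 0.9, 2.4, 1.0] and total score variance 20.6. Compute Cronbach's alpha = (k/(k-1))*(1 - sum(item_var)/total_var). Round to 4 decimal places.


alpha = (k/(k-1)) * (1 - sum(s_i^2)/s_total^2)
sum(item variances) = 6.5
k/(k-1) = 4/3 = 1.333333
1 - 6.5/20.6 = 1 - 0.315534 = 0.684466
alpha = 1.333333 * 0.684466
= 0.9126


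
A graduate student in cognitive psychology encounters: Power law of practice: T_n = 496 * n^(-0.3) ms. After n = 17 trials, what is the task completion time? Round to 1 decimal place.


T_n = 496 * 17^(-0.3)
17^(-0.3) = 0.42743
T_n = 496 * 0.42743
= 212.0 ms


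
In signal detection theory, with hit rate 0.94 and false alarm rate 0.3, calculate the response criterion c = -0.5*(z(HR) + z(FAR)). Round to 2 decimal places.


c = -0.5 * (z(HR) + z(FAR))
z(0.94) = 1.5548
z(0.3) = -0.5244
c = -0.5 * (1.5548 + -0.5244)
= -0.5 * 1.0304
= -0.52


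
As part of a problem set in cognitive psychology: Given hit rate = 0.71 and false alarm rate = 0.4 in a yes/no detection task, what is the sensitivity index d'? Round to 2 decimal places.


d' = z(HR) - z(FAR)
z(0.71) = 0.5534
z(0.4) = -0.2533
d' = 0.5534 - -0.2533
= 0.81


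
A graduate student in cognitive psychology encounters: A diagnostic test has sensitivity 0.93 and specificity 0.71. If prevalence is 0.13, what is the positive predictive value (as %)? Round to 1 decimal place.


PPV = (sens * prev) / (sens * prev + (1-spec) * (1-prev))
Numerator = 0.93 * 0.13 = 0.1209
P(positive and no disease) = (1 - spec) * (1 - prev) = (1 - 0.71) * (1 - 0.13) = 0.2523
Denominator = 0.1209 + 0.2523 = 0.3732
PPV = 0.1209 / 0.3732 = 0.323955
As percentage = 32.4


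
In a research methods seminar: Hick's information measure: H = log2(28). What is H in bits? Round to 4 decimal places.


H = log2(n)
H = log2(28)
= 4.8074


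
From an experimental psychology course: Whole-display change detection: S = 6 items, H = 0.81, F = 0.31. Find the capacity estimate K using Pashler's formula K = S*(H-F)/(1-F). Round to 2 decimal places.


K = S * (H - F) / (1 - F)
H - F = 0.5
1 - F = 0.69
K = 6 * 0.5 / 0.69
= 4.35


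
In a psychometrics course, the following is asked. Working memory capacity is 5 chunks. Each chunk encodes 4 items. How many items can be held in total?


Total items = chunks * items_per_chunk
= 5 * 4
= 20


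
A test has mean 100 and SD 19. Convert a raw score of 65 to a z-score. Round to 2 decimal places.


z = (X - mu) / sigma
= (65 - 100) / 19
= -35 / 19
= -1.84


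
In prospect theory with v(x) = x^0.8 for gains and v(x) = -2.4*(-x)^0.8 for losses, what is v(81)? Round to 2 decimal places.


Since x = 81 >= 0, use v(x) = x^0.8
81^0.8 = 33.6347
v(81) = 33.63


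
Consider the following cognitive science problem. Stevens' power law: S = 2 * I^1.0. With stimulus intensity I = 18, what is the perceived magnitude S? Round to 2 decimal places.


S = 2 * 18^1.0
18^1.0 = 18.0
S = 2 * 18.0
= 36.00


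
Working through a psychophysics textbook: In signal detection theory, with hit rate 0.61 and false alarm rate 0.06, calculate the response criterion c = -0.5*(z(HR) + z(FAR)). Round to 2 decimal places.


c = -0.5 * (z(HR) + z(FAR))
z(0.61) = 0.2793
z(0.06) = -1.5548
c = -0.5 * (0.2793 + -1.5548)
= -0.5 * -1.2755
= 0.64


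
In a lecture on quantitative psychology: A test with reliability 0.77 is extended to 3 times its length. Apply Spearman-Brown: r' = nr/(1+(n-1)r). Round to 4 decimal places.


r_new = n*r / (1 + (n-1)*r)
Numerator = 3 * 0.77 = 2.31
Denominator = 1 + 2 * 0.77 = 2.54
r_new = 2.31 / 2.54
= 0.9094


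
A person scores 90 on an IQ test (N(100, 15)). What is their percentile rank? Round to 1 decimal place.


z = (IQ - mean) / SD
z = (90 - 100) / 15 = -0.6667
Percentile = Phi(-0.6667) * 100
Phi(-0.6667) = 0.252482
= 25.2


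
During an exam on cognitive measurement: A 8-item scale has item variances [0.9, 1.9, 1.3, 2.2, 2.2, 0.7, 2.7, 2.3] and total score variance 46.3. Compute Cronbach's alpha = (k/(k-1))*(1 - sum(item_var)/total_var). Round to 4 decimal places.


alpha = (k/(k-1)) * (1 - sum(s_i^2)/s_total^2)
sum(item variances) = 14.2
k/(k-1) = 8/7 = 1.142857
1 - 14.2/46.3 = 1 - 0.306695 = 0.693305
alpha = 1.142857 * 0.693305
= 0.7923


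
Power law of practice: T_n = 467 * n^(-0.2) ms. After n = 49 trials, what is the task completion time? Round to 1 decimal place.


T_n = 467 * 49^(-0.2)
49^(-0.2) = 0.459157
T_n = 467 * 0.459157
= 214.4 ms


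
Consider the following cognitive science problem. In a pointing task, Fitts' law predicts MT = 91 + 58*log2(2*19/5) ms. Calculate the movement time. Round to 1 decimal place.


MT = 91 + 58 * log2(2*19/5)
2D/W = 7.6
log2(7.6) = 2.926
MT = 91 + 58 * 2.926
= 260.7 ms


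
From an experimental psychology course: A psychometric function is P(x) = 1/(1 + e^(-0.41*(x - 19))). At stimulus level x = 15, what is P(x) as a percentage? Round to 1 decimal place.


P(x) = 1/(1 + e^(-0.41*(15 - 19)))
Exponent = -0.41 * -4 = 1.64
e^(1.64) = 5.15517
P = 1/(1 + 5.15517) = 0.162465
Percentage = 16.2


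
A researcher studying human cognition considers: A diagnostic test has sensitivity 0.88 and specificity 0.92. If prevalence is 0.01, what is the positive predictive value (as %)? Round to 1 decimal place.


PPV = (sens * prev) / (sens * prev + (1-spec) * (1-prev))
Numerator = 0.88 * 0.01 = 0.0088
P(positive and no disease) = (1 - spec) * (1 - prev) = (1 - 0.92) * (1 - 0.01) = 0.0792
Denominator = 0.0088 + 0.0792 = 0.088
PPV = 0.0088 / 0.088 = 0.1
As percentage = 10.0


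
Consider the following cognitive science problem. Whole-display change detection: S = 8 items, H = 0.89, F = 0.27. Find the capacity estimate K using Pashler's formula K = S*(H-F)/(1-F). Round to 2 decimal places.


K = S * (H - F) / (1 - F)
H - F = 0.62
1 - F = 0.73
K = 8 * 0.62 / 0.73
= 6.79


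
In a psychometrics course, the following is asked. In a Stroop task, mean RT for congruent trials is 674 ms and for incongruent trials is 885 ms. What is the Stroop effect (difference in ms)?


Stroop effect = RT(incongruent) - RT(congruent)
= 885 - 674
= 211 ms


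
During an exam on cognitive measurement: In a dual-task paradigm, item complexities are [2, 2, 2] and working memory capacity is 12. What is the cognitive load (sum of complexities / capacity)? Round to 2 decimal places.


Total complexity = 2 + 2 + 2 = 6
Load = total / capacity = 6 / 12
= 0.50


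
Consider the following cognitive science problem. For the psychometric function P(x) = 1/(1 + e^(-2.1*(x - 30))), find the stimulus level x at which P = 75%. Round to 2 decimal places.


At P = 0.75: 0.75 = 1/(1 + e^(-k*(x-x0)))
Solving: e^(-k*(x-x0)) = 1/3
x = x0 + ln(3)/k
ln(3) = 1.0986
x = 30 + 1.0986/2.1
= 30 + 0.5231
= 30.52


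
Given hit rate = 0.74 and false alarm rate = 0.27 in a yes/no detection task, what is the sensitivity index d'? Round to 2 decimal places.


d' = z(HR) - z(FAR)
z(0.74) = 0.6433
z(0.27) = -0.6128
d' = 0.6433 - -0.6128
= 1.26


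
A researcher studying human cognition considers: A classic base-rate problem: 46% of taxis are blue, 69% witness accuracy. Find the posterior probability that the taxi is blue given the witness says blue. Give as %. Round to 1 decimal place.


P(blue | says blue) = P(says blue | blue)*P(blue) / [P(says blue | blue)*P(blue) + P(says blue | not blue)*P(not blue)]
Numerator = 0.69 * 0.46 = 0.3174
False identification = 0.31 * 0.54 = 0.1674
P = 0.3174 / (0.3174 + 0.1674)
= 0.3174 / 0.4848
As percentage = 65.5


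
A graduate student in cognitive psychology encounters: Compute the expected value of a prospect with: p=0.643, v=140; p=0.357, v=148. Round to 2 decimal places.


EU = sum(p_i * v_i)
0.643 * 140 = 90.02
0.357 * 148 = 52.836
EU = 90.02 + 52.836
= 142.86


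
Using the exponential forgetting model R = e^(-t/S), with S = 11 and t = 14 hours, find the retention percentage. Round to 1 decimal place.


R = e^(-t/S)
-t/S = -14/11 = -1.272727
R = e^(-1.272727) = 0.280067
Percentage = 0.280067 * 100
= 28.0


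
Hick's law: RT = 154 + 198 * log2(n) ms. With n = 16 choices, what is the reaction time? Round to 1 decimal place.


RT = 154 + 198 * log2(16)
log2(16) = 4.0
RT = 154 + 198 * 4.0
= 154 + 792.0
= 946.0 ms


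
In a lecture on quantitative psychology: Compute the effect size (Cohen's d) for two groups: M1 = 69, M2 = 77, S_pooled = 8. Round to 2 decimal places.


Cohen's d = (M1 - M2) / S_pooled
= (69 - 77) / 8
= -8 / 8
= -1.00


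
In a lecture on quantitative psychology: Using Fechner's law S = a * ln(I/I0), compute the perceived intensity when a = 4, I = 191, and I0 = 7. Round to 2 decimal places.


S = 4 * ln(191/7)
I/I0 = 27.285714
ln(27.285714) = 3.3064
S = 4 * 3.3064
= 13.23


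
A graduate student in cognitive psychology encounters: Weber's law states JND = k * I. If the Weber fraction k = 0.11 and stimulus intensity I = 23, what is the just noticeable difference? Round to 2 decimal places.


JND = k * I
JND = 0.11 * 23
= 2.53


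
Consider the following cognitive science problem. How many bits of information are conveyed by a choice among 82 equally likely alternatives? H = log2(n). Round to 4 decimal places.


H = log2(n)
H = log2(82)
= 6.3576


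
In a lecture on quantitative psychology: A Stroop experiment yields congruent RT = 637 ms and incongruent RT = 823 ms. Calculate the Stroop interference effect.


Stroop effect = RT(incongruent) - RT(congruent)
= 823 - 637
= 186 ms


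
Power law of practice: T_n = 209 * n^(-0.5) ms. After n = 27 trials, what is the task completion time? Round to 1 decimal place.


T_n = 209 * 27^(-0.5)
27^(-0.5) = 0.19245
T_n = 209 * 0.19245
= 40.2 ms


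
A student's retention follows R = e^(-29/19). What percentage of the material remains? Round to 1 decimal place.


R = e^(-t/S)
-t/S = -29/19 = -1.526316
R = e^(-1.526316) = 0.217335
Percentage = 0.217335 * 100
= 21.7


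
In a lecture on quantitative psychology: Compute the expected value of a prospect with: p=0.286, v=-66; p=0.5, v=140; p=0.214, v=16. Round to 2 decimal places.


EU = sum(p_i * v_i)
0.286 * -66 = -18.876
0.5 * 140 = 70.0
0.214 * 16 = 3.424
EU = -18.876 + 70.0 + 3.424
= 54.55


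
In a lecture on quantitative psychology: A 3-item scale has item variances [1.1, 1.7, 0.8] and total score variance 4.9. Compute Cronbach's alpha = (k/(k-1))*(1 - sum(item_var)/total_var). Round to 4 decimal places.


alpha = (k/(k-1)) * (1 - sum(s_i^2)/s_total^2)
sum(item variances) = 3.6
k/(k-1) = 3/2 = 1.5
1 - 3.6/4.9 = 1 - 0.734694 = 0.265306
alpha = 1.5 * 0.265306
= 0.3980


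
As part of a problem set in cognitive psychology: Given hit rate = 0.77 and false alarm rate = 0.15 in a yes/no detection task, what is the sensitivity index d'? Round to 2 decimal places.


d' = z(HR) - z(FAR)
z(0.77) = 0.7388
z(0.15) = -1.0364
d' = 0.7388 - -1.0364
= 1.78


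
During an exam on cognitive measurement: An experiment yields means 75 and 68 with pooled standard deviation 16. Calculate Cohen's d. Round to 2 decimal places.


Cohen's d = (M1 - M2) / S_pooled
= (75 - 68) / 16
= 7 / 16
= 0.44


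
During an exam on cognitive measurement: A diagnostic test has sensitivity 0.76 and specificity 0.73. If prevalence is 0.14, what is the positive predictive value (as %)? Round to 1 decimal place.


PPV = (sens * prev) / (sens * prev + (1-spec) * (1-prev))
Numerator = 0.76 * 0.14 = 0.1064
P(positive and no disease) = (1 - spec) * (1 - prev) = (1 - 0.73) * (1 - 0.14) = 0.2322
Denominator = 0.1064 + 0.2322 = 0.3386
PPV = 0.1064 / 0.3386 = 0.314235
As percentage = 31.4


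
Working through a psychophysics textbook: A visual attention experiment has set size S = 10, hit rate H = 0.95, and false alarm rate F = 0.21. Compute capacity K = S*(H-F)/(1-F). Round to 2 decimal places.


K = S * (H - F) / (1 - F)
H - F = 0.74
1 - F = 0.79
K = 10 * 0.74 / 0.79
= 9.37


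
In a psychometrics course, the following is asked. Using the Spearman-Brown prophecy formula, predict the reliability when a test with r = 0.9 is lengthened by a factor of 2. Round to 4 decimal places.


r_new = n*r / (1 + (n-1)*r)
Numerator = 2 * 0.9 = 1.8
Denominator = 1 + 1 * 0.9 = 1.9
r_new = 1.8 / 1.9
= 0.9474


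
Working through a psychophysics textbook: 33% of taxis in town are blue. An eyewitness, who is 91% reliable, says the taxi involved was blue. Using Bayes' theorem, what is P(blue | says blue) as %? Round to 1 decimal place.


P(blue | says blue) = P(says blue | blue)*P(blue) / [P(says blue | blue)*P(blue) + P(says blue | not blue)*P(not blue)]
Numerator = 0.91 * 0.33 = 0.3003
False identification = 0.09 * 0.67 = 0.0603
P = 0.3003 / (0.3003 + 0.0603)
= 0.3003 / 0.3606
As percentage = 83.3


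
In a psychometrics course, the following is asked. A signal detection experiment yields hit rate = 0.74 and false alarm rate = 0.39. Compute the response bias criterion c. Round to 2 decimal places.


c = -0.5 * (z(HR) + z(FAR))
z(0.74) = 0.6433
z(0.39) = -0.2793
c = -0.5 * (0.6433 + -0.2793)
= -0.5 * 0.364
= -0.18


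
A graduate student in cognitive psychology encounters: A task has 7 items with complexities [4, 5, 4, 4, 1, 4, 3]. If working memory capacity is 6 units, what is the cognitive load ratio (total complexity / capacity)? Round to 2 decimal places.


Total complexity = 4 + 5 + 4 + 4 + 1 + 4 + 3 = 25
Load = total / capacity = 25 / 6
= 4.17


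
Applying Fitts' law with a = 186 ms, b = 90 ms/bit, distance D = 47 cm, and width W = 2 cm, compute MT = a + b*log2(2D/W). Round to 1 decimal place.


MT = 186 + 90 * log2(2*47/2)
2D/W = 47.0
log2(47.0) = 5.5546
MT = 186 + 90 * 5.5546
= 685.9 ms


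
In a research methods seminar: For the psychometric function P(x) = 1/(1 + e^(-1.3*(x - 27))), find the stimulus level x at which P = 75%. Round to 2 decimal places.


At P = 0.75: 0.75 = 1/(1 + e^(-k*(x-x0)))
Solving: e^(-k*(x-x0)) = 1/3
x = x0 + ln(3)/k
ln(3) = 1.0986
x = 27 + 1.0986/1.3
= 27 + 0.8451
= 27.85


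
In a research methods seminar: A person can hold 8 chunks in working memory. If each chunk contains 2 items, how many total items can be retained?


Total items = chunks * items_per_chunk
= 8 * 2
= 16


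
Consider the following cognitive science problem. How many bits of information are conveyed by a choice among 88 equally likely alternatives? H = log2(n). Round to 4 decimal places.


H = log2(n)
H = log2(88)
= 6.4594


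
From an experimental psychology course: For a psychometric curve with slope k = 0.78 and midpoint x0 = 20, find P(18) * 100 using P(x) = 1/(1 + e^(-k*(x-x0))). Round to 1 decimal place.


P(x) = 1/(1 + e^(-0.78*(18 - 20)))
Exponent = -0.78 * -2 = 1.56
e^(1.56) = 4.758821
P = 1/(1 + 4.758821) = 0.173647
Percentage = 17.4


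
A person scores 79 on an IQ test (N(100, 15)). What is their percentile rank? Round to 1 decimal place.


z = (IQ - mean) / SD
z = (79 - 100) / 15 = -1.4
Percentile = Phi(-1.4) * 100
Phi(-1.4) = 0.080757
= 8.1


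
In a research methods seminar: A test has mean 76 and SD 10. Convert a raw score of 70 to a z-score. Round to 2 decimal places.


z = (X - mu) / sigma
= (70 - 76) / 10
= -6 / 10
= -0.60


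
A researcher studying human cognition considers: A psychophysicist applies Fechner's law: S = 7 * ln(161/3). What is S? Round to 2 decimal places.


S = 7 * ln(161/3)
I/I0 = 53.666667
ln(53.666667) = 3.9828
S = 7 * 3.9828
= 27.88


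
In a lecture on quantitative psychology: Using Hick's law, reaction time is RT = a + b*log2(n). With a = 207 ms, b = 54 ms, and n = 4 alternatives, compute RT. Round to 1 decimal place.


RT = 207 + 54 * log2(4)
log2(4) = 2.0
RT = 207 + 54 * 2.0
= 207 + 108.0
= 315.0 ms


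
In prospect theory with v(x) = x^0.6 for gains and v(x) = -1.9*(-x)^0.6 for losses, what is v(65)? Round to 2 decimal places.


Since x = 65 >= 0, use v(x) = x^0.6
65^0.6 = 12.2391
v(65) = 12.24


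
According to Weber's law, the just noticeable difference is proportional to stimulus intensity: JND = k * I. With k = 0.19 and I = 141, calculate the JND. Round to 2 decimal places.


JND = k * I
JND = 0.19 * 141
= 26.79


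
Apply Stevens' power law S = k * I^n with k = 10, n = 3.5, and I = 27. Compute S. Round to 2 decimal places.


S = 10 * 27^3.5
27^3.5 = 102275.8681
S = 10 * 102275.8681
= 1022758.68


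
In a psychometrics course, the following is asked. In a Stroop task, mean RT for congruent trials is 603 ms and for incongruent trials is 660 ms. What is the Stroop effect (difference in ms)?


Stroop effect = RT(incongruent) - RT(congruent)
= 660 - 603
= 57 ms


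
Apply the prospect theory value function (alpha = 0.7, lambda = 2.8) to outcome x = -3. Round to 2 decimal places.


Since x = -3 < 0, use v(x) = -lambda*(-x)^alpha
(-x) = 3
3^0.7 = 2.1577
v(-3) = -2.8 * 2.1577
= -6.04


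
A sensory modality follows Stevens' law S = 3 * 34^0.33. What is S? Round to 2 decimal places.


S = 3 * 34^0.33
34^0.33 = 3.2018
S = 3 * 3.2018
= 9.61


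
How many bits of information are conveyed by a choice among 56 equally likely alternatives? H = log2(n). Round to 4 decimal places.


H = log2(n)
H = log2(56)
= 5.8074


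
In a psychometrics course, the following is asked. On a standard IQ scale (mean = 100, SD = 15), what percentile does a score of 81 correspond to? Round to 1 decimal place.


z = (IQ - mean) / SD
z = (81 - 100) / 15 = -1.2667
Percentile = Phi(-1.2667) * 100
Phi(-1.2667) = 0.102631
= 10.3


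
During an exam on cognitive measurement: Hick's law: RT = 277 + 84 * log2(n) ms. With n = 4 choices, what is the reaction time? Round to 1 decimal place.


RT = 277 + 84 * log2(4)
log2(4) = 2.0
RT = 277 + 84 * 2.0
= 277 + 168.0
= 445.0 ms


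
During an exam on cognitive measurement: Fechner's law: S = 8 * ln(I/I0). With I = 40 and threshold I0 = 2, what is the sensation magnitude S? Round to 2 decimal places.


S = 8 * ln(40/2)
I/I0 = 20.0
ln(20.0) = 2.9957
S = 8 * 2.9957
= 23.97


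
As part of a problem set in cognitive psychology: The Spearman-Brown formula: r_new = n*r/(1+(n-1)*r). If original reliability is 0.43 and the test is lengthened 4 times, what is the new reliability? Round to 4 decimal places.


r_new = n*r / (1 + (n-1)*r)
Numerator = 4 * 0.43 = 1.72
Denominator = 1 + 3 * 0.43 = 2.29
r_new = 1.72 / 2.29
= 0.7511


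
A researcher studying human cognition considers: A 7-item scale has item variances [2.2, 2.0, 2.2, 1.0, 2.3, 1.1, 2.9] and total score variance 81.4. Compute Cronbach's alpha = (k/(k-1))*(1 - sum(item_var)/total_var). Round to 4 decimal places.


alpha = (k/(k-1)) * (1 - sum(s_i^2)/s_total^2)
sum(item variances) = 13.7
k/(k-1) = 7/6 = 1.166667
1 - 13.7/81.4 = 1 - 0.168305 = 0.831695
alpha = 1.166667 * 0.831695
= 0.9703


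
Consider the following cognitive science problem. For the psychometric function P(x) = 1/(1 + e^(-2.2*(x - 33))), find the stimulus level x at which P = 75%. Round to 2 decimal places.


At P = 0.75: 0.75 = 1/(1 + e^(-k*(x-x0)))
Solving: e^(-k*(x-x0)) = 1/3
x = x0 + ln(3)/k
ln(3) = 1.0986
x = 33 + 1.0986/2.2
= 33 + 0.4994
= 33.50


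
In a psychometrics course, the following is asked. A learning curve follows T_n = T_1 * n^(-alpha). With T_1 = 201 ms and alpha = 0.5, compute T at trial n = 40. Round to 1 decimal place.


T_n = 201 * 40^(-0.5)
40^(-0.5) = 0.158114
T_n = 201 * 0.158114
= 31.8 ms


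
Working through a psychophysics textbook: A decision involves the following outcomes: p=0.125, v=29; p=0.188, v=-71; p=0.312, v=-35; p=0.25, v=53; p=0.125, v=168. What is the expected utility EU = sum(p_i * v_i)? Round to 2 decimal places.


EU = sum(p_i * v_i)
0.125 * 29 = 3.625
0.188 * -71 = -13.348
0.312 * -35 = -10.92
0.25 * 53 = 13.25
0.125 * 168 = 21.0
EU = 3.625 + -13.348 + -10.92 + 13.25 + 21.0
= 13.61


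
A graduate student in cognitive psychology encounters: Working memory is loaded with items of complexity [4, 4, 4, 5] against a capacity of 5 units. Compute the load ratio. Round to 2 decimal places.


Total complexity = 4 + 4 + 4 + 5 = 17
Load = total / capacity = 17 / 5
= 3.40


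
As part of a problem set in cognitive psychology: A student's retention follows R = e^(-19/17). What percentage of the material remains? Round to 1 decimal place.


R = e^(-t/S)
-t/S = -19/17 = -1.117647
R = e^(-1.117647) = 0.327048
Percentage = 0.327048 * 100
= 32.7


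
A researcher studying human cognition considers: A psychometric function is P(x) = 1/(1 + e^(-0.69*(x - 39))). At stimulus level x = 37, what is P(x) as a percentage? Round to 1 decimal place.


P(x) = 1/(1 + e^(-0.69*(37 - 39)))
Exponent = -0.69 * -2 = 1.38
e^(1.38) = 3.974902
P = 1/(1 + 3.974902) = 0.201009
Percentage = 20.1


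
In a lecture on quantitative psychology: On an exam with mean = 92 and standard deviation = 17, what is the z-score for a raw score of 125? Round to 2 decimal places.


z = (X - mu) / sigma
= (125 - 92) / 17
= 33 / 17
= 1.94


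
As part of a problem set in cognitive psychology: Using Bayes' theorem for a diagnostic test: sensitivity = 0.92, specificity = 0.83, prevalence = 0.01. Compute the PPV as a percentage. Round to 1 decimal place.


PPV = (sens * prev) / (sens * prev + (1-spec) * (1-prev))
Numerator = 0.92 * 0.01 = 0.0092
P(positive and no disease) = (1 - spec) * (1 - prev) = (1 - 0.83) * (1 - 0.01) = 0.1683
Denominator = 0.0092 + 0.1683 = 0.1775
PPV = 0.0092 / 0.1775 = 0.051831
As percentage = 5.2


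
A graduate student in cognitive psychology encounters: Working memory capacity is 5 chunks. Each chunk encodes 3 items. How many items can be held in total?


Total items = chunks * items_per_chunk
= 5 * 3
= 15


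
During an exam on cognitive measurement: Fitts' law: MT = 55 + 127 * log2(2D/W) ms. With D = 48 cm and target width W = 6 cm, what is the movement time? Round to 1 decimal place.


MT = 55 + 127 * log2(2*48/6)
2D/W = 16.0
log2(16.0) = 4.0
MT = 55 + 127 * 4.0
= 563.0 ms


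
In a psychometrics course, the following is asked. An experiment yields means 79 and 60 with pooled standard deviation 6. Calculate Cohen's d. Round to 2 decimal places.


Cohen's d = (M1 - M2) / S_pooled
= (79 - 60) / 6
= 19 / 6
= 3.17


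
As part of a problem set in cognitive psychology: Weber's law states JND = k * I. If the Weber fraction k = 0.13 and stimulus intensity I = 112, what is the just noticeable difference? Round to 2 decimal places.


JND = k * I
JND = 0.13 * 112
= 14.56


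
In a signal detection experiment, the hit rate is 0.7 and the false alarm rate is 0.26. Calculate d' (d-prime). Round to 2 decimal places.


d' = z(HR) - z(FAR)
z(0.7) = 0.5244
z(0.26) = -0.6433
d' = 0.5244 - -0.6433
= 1.17


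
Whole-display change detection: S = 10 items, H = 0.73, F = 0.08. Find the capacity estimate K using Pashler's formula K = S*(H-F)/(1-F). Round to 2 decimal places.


K = S * (H - F) / (1 - F)
H - F = 0.65
1 - F = 0.92
K = 10 * 0.65 / 0.92
= 7.07


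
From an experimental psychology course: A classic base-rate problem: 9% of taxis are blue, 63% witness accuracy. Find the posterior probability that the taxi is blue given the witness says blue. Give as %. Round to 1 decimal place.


P(blue | says blue) = P(says blue | blue)*P(blue) / [P(says blue | blue)*P(blue) + P(says blue | not blue)*P(not blue)]
Numerator = 0.63 * 0.09 = 0.0567
False identification = 0.37 * 0.91 = 0.3367
P = 0.0567 / (0.0567 + 0.3367)
= 0.0567 / 0.3934
As percentage = 14.4


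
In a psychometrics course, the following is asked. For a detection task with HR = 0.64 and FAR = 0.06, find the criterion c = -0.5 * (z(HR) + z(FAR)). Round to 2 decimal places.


c = -0.5 * (z(HR) + z(FAR))
z(0.64) = 0.3585
z(0.06) = -1.5548
c = -0.5 * (0.3585 + -1.5548)
= -0.5 * -1.1963
= 0.60


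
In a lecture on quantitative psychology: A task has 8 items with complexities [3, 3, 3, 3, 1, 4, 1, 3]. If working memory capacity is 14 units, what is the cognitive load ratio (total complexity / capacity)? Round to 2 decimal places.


Total complexity = 3 + 3 + 3 + 3 + 1 + 4 + 1 + 3 = 21
Load = total / capacity = 21 / 14
= 1.50


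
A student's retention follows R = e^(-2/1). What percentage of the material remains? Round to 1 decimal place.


R = e^(-t/S)
-t/S = -2/1 = -2.0
R = e^(-2.0) = 0.135335
Percentage = 0.135335 * 100
= 13.5


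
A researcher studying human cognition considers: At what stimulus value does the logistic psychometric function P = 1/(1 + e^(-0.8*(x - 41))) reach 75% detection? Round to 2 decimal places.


At P = 0.75: 0.75 = 1/(1 + e^(-k*(x-x0)))
Solving: e^(-k*(x-x0)) = 1/3
x = x0 + ln(3)/k
ln(3) = 1.0986
x = 41 + 1.0986/0.8
= 41 + 1.3732
= 42.37


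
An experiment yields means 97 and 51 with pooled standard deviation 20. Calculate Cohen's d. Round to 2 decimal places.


Cohen's d = (M1 - M2) / S_pooled
= (97 - 51) / 20
= 46 / 20
= 2.30


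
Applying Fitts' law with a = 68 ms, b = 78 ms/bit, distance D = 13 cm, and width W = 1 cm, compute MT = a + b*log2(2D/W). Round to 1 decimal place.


MT = 68 + 78 * log2(2*13/1)
2D/W = 26.0
log2(26.0) = 4.7004
MT = 68 + 78 * 4.7004
= 434.6 ms


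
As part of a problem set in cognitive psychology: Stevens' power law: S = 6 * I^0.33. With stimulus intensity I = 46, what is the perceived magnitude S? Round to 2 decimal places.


S = 6 * 46^0.33
46^0.33 = 3.5376
S = 6 * 3.5376
= 21.23


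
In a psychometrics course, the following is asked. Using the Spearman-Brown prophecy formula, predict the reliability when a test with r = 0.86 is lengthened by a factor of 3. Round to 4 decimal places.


r_new = n*r / (1 + (n-1)*r)
Numerator = 3 * 0.86 = 2.58
Denominator = 1 + 2 * 0.86 = 2.72
r_new = 2.58 / 2.72
= 0.9485


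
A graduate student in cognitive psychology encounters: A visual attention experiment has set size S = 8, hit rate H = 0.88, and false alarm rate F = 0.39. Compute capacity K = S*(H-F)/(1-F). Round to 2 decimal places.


K = S * (H - F) / (1 - F)
H - F = 0.49
1 - F = 0.61
K = 8 * 0.49 / 0.61
= 6.43


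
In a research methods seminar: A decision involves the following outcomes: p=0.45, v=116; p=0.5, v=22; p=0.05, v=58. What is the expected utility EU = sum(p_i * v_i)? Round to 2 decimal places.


EU = sum(p_i * v_i)
0.45 * 116 = 52.2
0.5 * 22 = 11.0
0.05 * 58 = 2.9
EU = 52.2 + 11.0 + 2.9
= 66.10


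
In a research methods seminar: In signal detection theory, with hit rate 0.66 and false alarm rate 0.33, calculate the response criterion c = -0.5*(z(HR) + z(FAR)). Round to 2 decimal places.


c = -0.5 * (z(HR) + z(FAR))
z(0.66) = 0.4125
z(0.33) = -0.4399
c = -0.5 * (0.4125 + -0.4399)
= -0.5 * -0.0274
= 0.01


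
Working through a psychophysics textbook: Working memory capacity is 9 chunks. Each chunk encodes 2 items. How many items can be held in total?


Total items = chunks * items_per_chunk
= 9 * 2
= 18


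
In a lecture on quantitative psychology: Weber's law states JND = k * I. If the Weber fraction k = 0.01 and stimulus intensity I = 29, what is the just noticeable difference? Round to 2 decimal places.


JND = k * I
JND = 0.01 * 29
= 0.29


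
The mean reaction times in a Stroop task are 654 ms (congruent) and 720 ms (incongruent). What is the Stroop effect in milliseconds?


Stroop effect = RT(incongruent) - RT(congruent)
= 720 - 654
= 66 ms


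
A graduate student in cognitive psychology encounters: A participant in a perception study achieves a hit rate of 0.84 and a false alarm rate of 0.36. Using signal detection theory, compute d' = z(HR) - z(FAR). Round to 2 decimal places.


d' = z(HR) - z(FAR)
z(0.84) = 0.9945
z(0.36) = -0.3585
d' = 0.9945 - -0.3585
= 1.35


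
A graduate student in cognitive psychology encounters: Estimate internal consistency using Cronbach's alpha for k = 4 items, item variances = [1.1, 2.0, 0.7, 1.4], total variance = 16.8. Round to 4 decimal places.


alpha = (k/(k-1)) * (1 - sum(s_i^2)/s_total^2)
sum(item variances) = 5.2
k/(k-1) = 4/3 = 1.333333
1 - 5.2/16.8 = 1 - 0.309524 = 0.690476
alpha = 1.333333 * 0.690476
= 0.9206


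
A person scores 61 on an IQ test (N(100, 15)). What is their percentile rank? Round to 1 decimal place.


z = (IQ - mean) / SD
z = (61 - 100) / 15 = -2.6
Percentile = Phi(-2.6) * 100
Phi(-2.6) = 0.004661
= 0.5


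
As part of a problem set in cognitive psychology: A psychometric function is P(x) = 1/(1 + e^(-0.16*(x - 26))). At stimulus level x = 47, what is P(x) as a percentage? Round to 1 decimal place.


P(x) = 1/(1 + e^(-0.16*(47 - 26)))
Exponent = -0.16 * 21 = -3.36
e^(-3.36) = 0.034735
P = 1/(1 + 0.034735) = 0.966431
Percentage = 96.6


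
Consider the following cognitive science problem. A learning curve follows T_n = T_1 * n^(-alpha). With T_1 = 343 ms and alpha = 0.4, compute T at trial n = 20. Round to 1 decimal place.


T_n = 343 * 20^(-0.4)
20^(-0.4) = 0.301709
T_n = 343 * 0.301709
= 103.5 ms


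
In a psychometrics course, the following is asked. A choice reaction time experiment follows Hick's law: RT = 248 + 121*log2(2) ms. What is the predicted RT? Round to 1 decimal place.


RT = 248 + 121 * log2(2)
log2(2) = 1.0
RT = 248 + 121 * 1.0
= 248 + 121.0
= 369.0 ms


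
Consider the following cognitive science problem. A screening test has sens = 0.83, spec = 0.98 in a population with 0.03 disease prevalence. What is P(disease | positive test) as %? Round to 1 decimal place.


PPV = (sens * prev) / (sens * prev + (1-spec) * (1-prev))
Numerator = 0.83 * 0.03 = 0.0249
P(positive and no disease) = (1 - spec) * (1 - prev) = (1 - 0.98) * (1 - 0.03) = 0.0194
Denominator = 0.0249 + 0.0194 = 0.0443
PPV = 0.0249 / 0.0443 = 0.562077
As percentage = 56.2


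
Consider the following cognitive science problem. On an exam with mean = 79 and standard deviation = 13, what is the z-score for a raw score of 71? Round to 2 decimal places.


z = (X - mu) / sigma
= (71 - 79) / 13
= -8 / 13
= -0.62


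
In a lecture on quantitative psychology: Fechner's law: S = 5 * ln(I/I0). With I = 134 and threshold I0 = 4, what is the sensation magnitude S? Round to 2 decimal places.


S = 5 * ln(134/4)
I/I0 = 33.5
ln(33.5) = 3.5115
S = 5 * 3.5115
= 17.56


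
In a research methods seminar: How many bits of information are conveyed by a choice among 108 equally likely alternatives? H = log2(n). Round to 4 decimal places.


H = log2(n)
H = log2(108)
= 6.7549


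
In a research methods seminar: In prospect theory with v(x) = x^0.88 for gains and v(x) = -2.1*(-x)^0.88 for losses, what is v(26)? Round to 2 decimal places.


Since x = 26 >= 0, use v(x) = x^0.88
26^0.88 = 17.5864
v(26) = 17.59


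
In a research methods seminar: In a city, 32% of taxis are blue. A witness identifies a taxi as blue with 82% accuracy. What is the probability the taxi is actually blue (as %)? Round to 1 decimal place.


P(blue | says blue) = P(says blue | blue)*P(blue) / [P(says blue | blue)*P(blue) + P(says blue | not blue)*P(not blue)]
Numerator = 0.82 * 0.32 = 0.2624
False identification = 0.18 * 0.68 = 0.1224
P = 0.2624 / (0.2624 + 0.1224)
= 0.2624 / 0.3848
As percentage = 68.2


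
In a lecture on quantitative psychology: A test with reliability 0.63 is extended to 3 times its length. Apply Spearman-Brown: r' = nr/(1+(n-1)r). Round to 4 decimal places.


r_new = n*r / (1 + (n-1)*r)
Numerator = 3 * 0.63 = 1.89
Denominator = 1 + 2 * 0.63 = 2.26
r_new = 1.89 / 2.26
= 0.8363


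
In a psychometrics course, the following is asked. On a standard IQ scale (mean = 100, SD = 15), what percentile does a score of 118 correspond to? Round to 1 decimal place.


z = (IQ - mean) / SD
z = (118 - 100) / 15 = 1.2
Percentile = Phi(1.2) * 100
Phi(1.2) = 0.88493
= 88.5


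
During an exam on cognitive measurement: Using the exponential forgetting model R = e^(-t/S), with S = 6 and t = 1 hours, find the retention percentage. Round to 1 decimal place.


R = e^(-t/S)
-t/S = -1/6 = -0.166667
R = e^(-0.166667) = 0.846481
Percentage = 0.846481 * 100
= 84.6


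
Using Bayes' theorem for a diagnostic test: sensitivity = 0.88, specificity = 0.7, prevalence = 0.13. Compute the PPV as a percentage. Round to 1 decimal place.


PPV = (sens * prev) / (sens * prev + (1-spec) * (1-prev))
Numerator = 0.88 * 0.13 = 0.1144
P(positive and no disease) = (1 - spec) * (1 - prev) = (1 - 0.7) * (1 - 0.13) = 0.261
Denominator = 0.1144 + 0.261 = 0.3754
PPV = 0.1144 / 0.3754 = 0.304742
As percentage = 30.5


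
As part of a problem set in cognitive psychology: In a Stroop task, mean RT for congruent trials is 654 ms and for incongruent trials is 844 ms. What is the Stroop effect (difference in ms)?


Stroop effect = RT(incongruent) - RT(congruent)
= 844 - 654
= 190 ms


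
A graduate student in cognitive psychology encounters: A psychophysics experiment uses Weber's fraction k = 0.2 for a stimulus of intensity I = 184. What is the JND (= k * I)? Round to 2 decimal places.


JND = k * I
JND = 0.2 * 184
= 36.80


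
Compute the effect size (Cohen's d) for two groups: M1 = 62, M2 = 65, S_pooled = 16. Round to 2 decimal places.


Cohen's d = (M1 - M2) / S_pooled
= (62 - 65) / 16
= -3 / 16
= -0.19


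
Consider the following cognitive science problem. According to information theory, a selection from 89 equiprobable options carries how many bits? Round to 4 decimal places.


H = log2(n)
H = log2(89)
= 6.4757


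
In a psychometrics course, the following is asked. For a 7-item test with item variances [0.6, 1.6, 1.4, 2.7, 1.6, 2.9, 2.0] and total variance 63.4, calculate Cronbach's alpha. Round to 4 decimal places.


alpha = (k/(k-1)) * (1 - sum(s_i^2)/s_total^2)
sum(item variances) = 12.8
k/(k-1) = 7/6 = 1.166667
1 - 12.8/63.4 = 1 - 0.201893 = 0.798107
alpha = 1.166667 * 0.798107
= 0.9311


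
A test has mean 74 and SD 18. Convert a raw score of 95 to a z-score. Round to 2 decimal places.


z = (X - mu) / sigma
= (95 - 74) / 18
= 21 / 18
= 1.17


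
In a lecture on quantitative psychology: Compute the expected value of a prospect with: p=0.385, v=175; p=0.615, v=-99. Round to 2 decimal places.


EU = sum(p_i * v_i)
0.385 * 175 = 67.375
0.615 * -99 = -60.885
EU = 67.375 + -60.885
= 6.49


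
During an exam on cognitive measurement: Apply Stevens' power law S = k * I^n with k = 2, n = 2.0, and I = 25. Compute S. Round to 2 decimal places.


S = 2 * 25^2.0
25^2.0 = 625.0
S = 2 * 625.0
= 1250.00


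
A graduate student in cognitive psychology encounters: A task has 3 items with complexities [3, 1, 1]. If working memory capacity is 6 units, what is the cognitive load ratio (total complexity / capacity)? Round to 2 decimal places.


Total complexity = 3 + 1 + 1 = 5
Load = total / capacity = 5 / 6
= 0.83


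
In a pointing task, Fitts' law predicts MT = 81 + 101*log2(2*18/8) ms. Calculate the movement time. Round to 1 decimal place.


MT = 81 + 101 * log2(2*18/8)
2D/W = 4.5
log2(4.5) = 2.1699
MT = 81 + 101 * 2.1699
= 300.2 ms


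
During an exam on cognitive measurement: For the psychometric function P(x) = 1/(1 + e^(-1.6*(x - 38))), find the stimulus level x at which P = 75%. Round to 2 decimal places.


At P = 0.75: 0.75 = 1/(1 + e^(-k*(x-x0)))
Solving: e^(-k*(x-x0)) = 1/3
x = x0 + ln(3)/k
ln(3) = 1.0986
x = 38 + 1.0986/1.6
= 38 + 0.6866
= 38.69


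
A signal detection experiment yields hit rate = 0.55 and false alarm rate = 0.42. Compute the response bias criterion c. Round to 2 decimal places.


c = -0.5 * (z(HR) + z(FAR))
z(0.55) = 0.1257
z(0.42) = -0.2019
c = -0.5 * (0.1257 + -0.2019)
= -0.5 * -0.0762
= 0.04


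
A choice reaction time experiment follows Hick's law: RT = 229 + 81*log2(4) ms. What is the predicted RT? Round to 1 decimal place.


RT = 229 + 81 * log2(4)
log2(4) = 2.0
RT = 229 + 81 * 2.0
= 229 + 162.0
= 391.0 ms


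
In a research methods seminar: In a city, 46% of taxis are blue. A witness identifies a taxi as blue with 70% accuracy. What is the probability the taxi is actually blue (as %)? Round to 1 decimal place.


P(blue | says blue) = P(says blue | blue)*P(blue) / [P(says blue | blue)*P(blue) + P(says blue | not blue)*P(not blue)]
Numerator = 0.7 * 0.46 = 0.322
False identification = 0.3 * 0.54 = 0.162
P = 0.322 / (0.322 + 0.162)
= 0.322 / 0.484
As percentage = 66.5


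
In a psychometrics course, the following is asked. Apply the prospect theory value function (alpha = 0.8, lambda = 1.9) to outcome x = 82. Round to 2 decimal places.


Since x = 82 >= 0, use v(x) = x^0.8
82^0.8 = 33.9665
v(82) = 33.97


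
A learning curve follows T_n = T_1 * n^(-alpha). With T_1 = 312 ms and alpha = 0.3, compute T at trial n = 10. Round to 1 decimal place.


T_n = 312 * 10^(-0.3)
10^(-0.3) = 0.501187
T_n = 312 * 0.501187
= 156.4 ms


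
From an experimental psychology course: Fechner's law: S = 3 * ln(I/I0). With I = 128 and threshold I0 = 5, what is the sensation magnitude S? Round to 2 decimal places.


S = 3 * ln(128/5)
I/I0 = 25.6
ln(25.6) = 3.2426
S = 3 * 3.2426
= 9.73


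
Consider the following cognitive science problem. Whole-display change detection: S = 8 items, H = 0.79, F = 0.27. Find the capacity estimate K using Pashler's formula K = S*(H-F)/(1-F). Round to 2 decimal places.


K = S * (H - F) / (1 - F)
H - F = 0.52
1 - F = 0.73
K = 8 * 0.52 / 0.73
= 5.70


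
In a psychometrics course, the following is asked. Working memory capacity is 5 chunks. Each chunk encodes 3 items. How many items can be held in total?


Total items = chunks * items_per_chunk
= 5 * 3
= 15


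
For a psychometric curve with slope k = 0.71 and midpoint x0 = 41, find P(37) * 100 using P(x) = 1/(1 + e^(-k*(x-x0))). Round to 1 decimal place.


P(x) = 1/(1 + e^(-0.71*(37 - 41)))
Exponent = -0.71 * -4 = 2.84
e^(2.84) = 17.115766
P = 1/(1 + 17.115766) = 0.055201
Percentage = 5.5


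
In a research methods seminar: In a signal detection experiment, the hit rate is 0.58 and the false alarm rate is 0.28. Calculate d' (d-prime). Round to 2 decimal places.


d' = z(HR) - z(FAR)
z(0.58) = 0.2019
z(0.28) = -0.5828
d' = 0.2019 - -0.5828
= 0.78


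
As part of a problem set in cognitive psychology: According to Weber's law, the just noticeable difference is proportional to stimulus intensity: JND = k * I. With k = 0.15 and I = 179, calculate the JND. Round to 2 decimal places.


JND = k * I
JND = 0.15 * 179
= 26.85


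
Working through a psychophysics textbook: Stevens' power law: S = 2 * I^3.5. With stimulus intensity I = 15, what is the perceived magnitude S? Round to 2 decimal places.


S = 2 * 15^3.5
15^3.5 = 13071.3188
S = 2 * 13071.3188
= 26142.64


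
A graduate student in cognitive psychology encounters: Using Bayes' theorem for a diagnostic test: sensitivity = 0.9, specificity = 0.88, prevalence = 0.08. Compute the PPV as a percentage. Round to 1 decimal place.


PPV = (sens * prev) / (sens * prev + (1-spec) * (1-prev))
Numerator = 0.9 * 0.08 = 0.072
P(positive and no disease) = (1 - spec) * (1 - prev) = (1 - 0.88) * (1 - 0.08) = 0.1104
Denominator = 0.072 + 0.1104 = 0.1824
PPV = 0.072 / 0.1824 = 0.394737
As percentage = 39.5
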